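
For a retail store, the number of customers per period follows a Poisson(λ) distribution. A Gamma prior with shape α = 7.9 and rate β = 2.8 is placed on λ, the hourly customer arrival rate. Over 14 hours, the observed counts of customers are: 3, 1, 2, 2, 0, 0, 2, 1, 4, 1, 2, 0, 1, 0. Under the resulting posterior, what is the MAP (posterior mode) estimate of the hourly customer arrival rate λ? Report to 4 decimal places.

1.5417

With a Gamma(shape α, rate β) prior, the Poisson likelihood is conjugate: the posterior is Gamma(α + ΣXᵢ, β + n).
Sum of counts S = 19 over n = 14 hours.
Posterior: Gamma(α+S, β+n) = Gamma(7.9+19, 2.8+14) = Gamma(26.9, 16.8).
Mode of Gamma(α,β) for α≥1 is (α−1)/β = 25.9/16.8 = 1.5417.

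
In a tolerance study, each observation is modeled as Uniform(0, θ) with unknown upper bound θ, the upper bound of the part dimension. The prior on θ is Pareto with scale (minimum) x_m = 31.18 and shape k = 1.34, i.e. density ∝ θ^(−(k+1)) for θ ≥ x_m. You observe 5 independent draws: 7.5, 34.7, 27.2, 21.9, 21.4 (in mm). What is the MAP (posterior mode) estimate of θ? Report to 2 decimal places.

34.70

A Pareto(scale x_m, shape k) prior on the upper bound θ of Uniform(0, θ) is conjugate: posterior is Pareto(max(x_m, max xᵢ), k + n).
Sample maximum = 34.7; prior scale x_m = 31.18 → posterior scale = max = 34.70.
Posterior shape = 1.34 + 5 = 6.34.
The Pareto density is decreasing on [x_m, ∞), so the mode is x_m = 34.70.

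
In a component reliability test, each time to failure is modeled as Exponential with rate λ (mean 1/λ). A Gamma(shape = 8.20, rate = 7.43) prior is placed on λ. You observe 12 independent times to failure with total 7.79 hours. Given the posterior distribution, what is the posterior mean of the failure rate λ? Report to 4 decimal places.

With a Gamma(shape α, rate β) prior on the exponential rate λ, the posterior after n observations with total T = Σxᵢ is Gamma(α+n, β+T).
Posterior: Gamma(8.20+12, 7.43+7.79) = Gamma(20.20, 15.22).
Posterior mean of λ = α/β = 20.20/15.22 = 1.3272.

1.3272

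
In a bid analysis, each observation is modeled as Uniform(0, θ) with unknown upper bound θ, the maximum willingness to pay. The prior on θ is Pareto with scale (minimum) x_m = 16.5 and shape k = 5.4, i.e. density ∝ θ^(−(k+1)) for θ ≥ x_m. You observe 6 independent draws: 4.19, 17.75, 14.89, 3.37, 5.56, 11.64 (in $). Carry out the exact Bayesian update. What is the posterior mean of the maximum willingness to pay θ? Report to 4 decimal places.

A Pareto(scale x_m, shape k) prior on the upper bound θ of Uniform(0, θ) is conjugate: posterior is Pareto(max(x_m, max xᵢ), k + n).
Sample maximum = 17.75; prior scale x_m = 16.5 → posterior scale = max = 17.75.
Posterior shape = 5.4 + 6 = 11.4.
E[θ|data] = k·x_m/(k−1) = 11.4·17.75/10.4 = 19.4567.

19.4567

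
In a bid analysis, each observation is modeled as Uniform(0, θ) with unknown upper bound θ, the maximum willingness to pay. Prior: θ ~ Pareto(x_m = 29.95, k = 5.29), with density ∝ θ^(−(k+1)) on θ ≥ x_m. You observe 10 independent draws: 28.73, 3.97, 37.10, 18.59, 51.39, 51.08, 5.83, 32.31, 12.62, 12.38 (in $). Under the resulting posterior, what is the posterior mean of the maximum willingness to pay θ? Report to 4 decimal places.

54.9862

A Pareto(scale x_m, shape k) prior on the upper bound θ of Uniform(0, θ) is conjugate: posterior is Pareto(max(x_m, max xᵢ), k + n).
Sample maximum = 51.39; prior scale x_m = 29.95 → posterior scale = max = 51.39.
Posterior shape = 5.29 + 10 = 15.29.
E[θ|data] = k·x_m/(k−1) = 15.29·51.39/14.29 = 54.9862.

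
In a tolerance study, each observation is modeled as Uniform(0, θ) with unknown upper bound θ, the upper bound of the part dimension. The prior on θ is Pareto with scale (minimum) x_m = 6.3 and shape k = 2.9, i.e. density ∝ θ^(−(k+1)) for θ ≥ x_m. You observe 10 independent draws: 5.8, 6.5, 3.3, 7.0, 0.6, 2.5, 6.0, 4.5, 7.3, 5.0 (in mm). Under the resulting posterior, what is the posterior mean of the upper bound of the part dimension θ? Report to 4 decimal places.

7.9134

A Pareto(scale x_m, shape k) prior on the upper bound θ of Uniform(0, θ) is conjugate: posterior is Pareto(max(x_m, max xᵢ), k + n).
Sample maximum = 7.3; prior scale x_m = 6.3 → posterior scale = max = 7.3.
Posterior shape = 2.9 + 10 = 12.9.
E[θ|data] = k·x_m/(k−1) = 12.9·7.3/11.9 = 7.9134.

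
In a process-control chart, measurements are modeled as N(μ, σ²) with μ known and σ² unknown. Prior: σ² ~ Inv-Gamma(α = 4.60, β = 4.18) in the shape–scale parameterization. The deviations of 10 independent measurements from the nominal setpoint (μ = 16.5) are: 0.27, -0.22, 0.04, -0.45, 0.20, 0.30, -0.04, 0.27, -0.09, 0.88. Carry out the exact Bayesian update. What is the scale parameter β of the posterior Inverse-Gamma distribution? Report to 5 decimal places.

With known mean μ and an Inverse-Gamma(α, β) prior on σ², the Normal likelihood is conjugate: posterior is Inv-Gamma(α + n/2, β + Σ(xᵢ−μ)²/2).
Σ(xᵢ−μ)² = (0.27)² + (-0.22)² + (0.04)² + (-0.45)² + (0.20)² + (0.30)² + (-0.04)² + (0.27)² + (-0.09)² + (0.88)² = 1.3124.
Posterior: Inv-Gamma(4.60 + 10/2, 4.18 + 1.3124/2) = Inv-Gamma(9.60, 4.83620).
Posterior β = 4.83620.

4.83620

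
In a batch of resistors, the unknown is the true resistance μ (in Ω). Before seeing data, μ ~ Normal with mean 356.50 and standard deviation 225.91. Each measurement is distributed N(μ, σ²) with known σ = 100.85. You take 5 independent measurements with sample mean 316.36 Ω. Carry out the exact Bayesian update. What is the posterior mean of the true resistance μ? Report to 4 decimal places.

317.8986

For Normal data with known variance σ², a Normal(μ₀, σ₀²) prior on μ is conjugate. Posterior precision = 1/σ₀² + n/σ²; posterior mean is the precision-weighted average of μ₀ and x̄.
n·x̄ = 5·316.36 = 1581.8.
σ₀² = 225.91² = 51035.3281, σ² = 100.85² = 10170.7225; σ² + n·σ₀² = 10170.7225 + 5·51035.3281 = 265347.363.
Posterior mean = (μ₀/σ₀² + n·x̄/σ²)/(1/σ₀² + n/σ²) = (σ²·μ₀ + σ₀²·n·x̄)/(σ² + n·σ₀²) = (10170.7225·356.50 + 51035.3281·1581.8)/265347.363 = 84353544.55983/265347.363 = 317.8986.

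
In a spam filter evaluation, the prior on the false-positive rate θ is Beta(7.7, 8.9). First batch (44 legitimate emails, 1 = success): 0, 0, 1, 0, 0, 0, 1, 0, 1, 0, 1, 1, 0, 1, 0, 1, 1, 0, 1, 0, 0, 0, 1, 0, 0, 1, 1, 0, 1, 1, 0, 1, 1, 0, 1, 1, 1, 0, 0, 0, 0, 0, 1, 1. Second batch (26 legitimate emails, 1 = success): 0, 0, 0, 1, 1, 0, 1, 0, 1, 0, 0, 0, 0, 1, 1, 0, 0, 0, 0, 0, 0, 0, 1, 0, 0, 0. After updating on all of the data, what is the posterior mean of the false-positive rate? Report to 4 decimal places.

The Beta prior is conjugate to a Binomial/Bernoulli likelihood; the update adds successes to α and failures to β.
After batch 1: Beta(7.7+21, 8.9+23) = Beta(28.7, 31.9).
After batch 2: Beta(28.7+7, 31.9+19) = Beta(35.7, 50.9).
Posterior mean = α/(α+β) = 35.7/86.6 = 0.4122.

0.4122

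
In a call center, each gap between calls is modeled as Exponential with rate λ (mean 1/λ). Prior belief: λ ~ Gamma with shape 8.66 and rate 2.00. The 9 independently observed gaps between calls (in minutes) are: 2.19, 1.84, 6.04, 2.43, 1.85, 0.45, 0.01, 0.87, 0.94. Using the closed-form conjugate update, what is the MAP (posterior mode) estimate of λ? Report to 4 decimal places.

0.8947

With a Gamma(shape α, rate β) prior on the exponential rate λ, the posterior after n observations with total T = Σxᵢ is Gamma(α+n, β+T).
Sum of observations T = 16.62 minutes; n = 9.
Posterior: Gamma(8.66+9, 2.00+16.62) = Gamma(17.66, 18.62).
Mode = (α−1)/β = 0.8947.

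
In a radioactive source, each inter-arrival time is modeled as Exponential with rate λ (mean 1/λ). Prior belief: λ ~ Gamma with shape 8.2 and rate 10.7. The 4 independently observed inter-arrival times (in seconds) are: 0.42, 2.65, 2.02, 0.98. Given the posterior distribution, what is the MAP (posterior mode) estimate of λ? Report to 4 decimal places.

0.6679

With a Gamma(shape α, rate β) prior on the exponential rate λ, the posterior after n observations with total T = Σxᵢ is Gamma(α+n, β+T).
Sum of observations T = 6.07 seconds; n = 4.
Posterior: Gamma(8.2+4, 10.7+6.07) = Gamma(12.2, 16.77).
Mode = (α−1)/β = 0.6679.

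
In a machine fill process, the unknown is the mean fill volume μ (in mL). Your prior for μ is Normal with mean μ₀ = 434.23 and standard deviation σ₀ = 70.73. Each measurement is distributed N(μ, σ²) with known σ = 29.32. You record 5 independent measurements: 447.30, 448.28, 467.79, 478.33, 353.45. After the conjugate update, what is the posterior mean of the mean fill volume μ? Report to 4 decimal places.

438.8705

For Normal data with known variance σ², a Normal(μ₀, σ₀²) prior on μ is conjugate. Posterior precision = 1/σ₀² + n/σ²; posterior mean is the precision-weighted average of μ₀ and x̄.
Σxᵢ = 447.30 + 448.28 + 467.79 + 478.33 + 353.45 = 2195.15, so n·x̄ = 2195.15.
σ₀² = 70.73² = 5002.7329, σ² = 29.32² = 859.6624; σ² + n·σ₀² = 859.6624 + 5·5002.7329 = 25873.3269.
Posterior mean = (μ₀/σ₀² + n·x̄/σ²)/(1/σ₀² + n/σ²) = (σ²·μ₀ + σ₀²·n·x̄)/(σ² + n·σ₀²) = (859.6624·434.23 + 5002.7329·2195.15)/25873.3269 = 11355040.329387/25873.3269 = 438.8705.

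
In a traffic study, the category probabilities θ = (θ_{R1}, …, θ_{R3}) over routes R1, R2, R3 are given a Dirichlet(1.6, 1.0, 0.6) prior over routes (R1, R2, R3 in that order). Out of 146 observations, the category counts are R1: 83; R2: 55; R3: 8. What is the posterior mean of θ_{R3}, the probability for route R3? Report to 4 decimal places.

The Dirichlet prior is conjugate to the Multinomial likelihood: each posterior αⱼ = prior αⱼ + observed count nⱼ.
Posterior concentration: (84.6, 56.0, 8.6), total = 149.2.
E[θ_{R3}|data] = α_{R3}/Σα = 8.6/149.2 = 0.0576.

0.0576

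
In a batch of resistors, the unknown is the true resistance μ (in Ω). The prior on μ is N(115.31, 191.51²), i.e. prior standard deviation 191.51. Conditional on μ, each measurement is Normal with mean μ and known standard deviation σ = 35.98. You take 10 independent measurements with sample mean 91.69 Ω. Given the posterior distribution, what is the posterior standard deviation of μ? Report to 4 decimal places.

For Normal data with known variance σ², a Normal(μ₀, σ₀²) prior on μ is conjugate. Posterior precision = 1/σ₀² + n/σ²; posterior mean is the precision-weighted average of μ₀ and x̄.
σ₀² = 191.51² = 36676.0801, σ² = 35.98² = 1294.5604; σ² + n·σ₀² = 1294.5604 + 10·36676.0801 = 368055.3614.
Posterior precision = 1/σ₀² + n/σ² = 1/36676.0801 + 10/1294.5604 = (σ² + n·σ₀²)/(σ₀²σ²) = 368055.3614/(36676.0801·1294.5604); posterior variance σₙ² = σ₀²σ²/(σ² + n·σ₀²) = 36676.0801·1294.5604/368055.3614 = 129.000705.
Posterior SD = √σₙ² = √(36676.0801·1294.5604/368055.3614) = 11.3578.

11.3578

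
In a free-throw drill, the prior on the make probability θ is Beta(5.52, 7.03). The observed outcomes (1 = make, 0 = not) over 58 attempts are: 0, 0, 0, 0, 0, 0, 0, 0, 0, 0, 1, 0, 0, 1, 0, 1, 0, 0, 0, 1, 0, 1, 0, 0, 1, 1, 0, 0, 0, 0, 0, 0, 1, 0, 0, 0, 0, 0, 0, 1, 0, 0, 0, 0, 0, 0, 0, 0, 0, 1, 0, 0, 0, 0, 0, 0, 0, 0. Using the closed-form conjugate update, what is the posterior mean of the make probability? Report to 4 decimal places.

0.2200

The Beta prior is conjugate to a Binomial/Bernoulli likelihood; the update adds successes to α and failures to β.
Posterior: Beta(α+k, β+n−k) = Beta(5.52+10, 7.03+48) = Beta(15.52, 55.03).
Posterior mean = α/(α+β) = 15.52/70.55 = 0.2200.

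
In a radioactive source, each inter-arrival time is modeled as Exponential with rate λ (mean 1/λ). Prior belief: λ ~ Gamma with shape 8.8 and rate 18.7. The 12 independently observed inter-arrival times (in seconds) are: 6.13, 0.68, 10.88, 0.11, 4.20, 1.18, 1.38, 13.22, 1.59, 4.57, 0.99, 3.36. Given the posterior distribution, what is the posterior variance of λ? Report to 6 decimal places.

0.004635

With a Gamma(shape α, rate β) prior on the exponential rate λ, the posterior after n observations with total T = Σxᵢ is Gamma(α+n, β+T).
Sum of observations T = 48.29 seconds; n = 12.
Posterior: Gamma(8.8+12, 18.7+48.29) = Gamma(20.8, 66.99).
Var = α/β² = 0.004635.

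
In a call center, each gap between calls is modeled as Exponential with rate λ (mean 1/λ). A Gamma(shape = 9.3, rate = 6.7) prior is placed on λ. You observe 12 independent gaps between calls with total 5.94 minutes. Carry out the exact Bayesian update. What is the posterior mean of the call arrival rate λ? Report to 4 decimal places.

1.6851

With a Gamma(shape α, rate β) prior on the exponential rate λ, the posterior after n observations with total T = Σxᵢ is Gamma(α+n, β+T).
Posterior: Gamma(9.3+12, 6.7+5.94) = Gamma(21.3, 12.64).
Posterior mean of λ = α/β = 21.3/12.64 = 1.6851.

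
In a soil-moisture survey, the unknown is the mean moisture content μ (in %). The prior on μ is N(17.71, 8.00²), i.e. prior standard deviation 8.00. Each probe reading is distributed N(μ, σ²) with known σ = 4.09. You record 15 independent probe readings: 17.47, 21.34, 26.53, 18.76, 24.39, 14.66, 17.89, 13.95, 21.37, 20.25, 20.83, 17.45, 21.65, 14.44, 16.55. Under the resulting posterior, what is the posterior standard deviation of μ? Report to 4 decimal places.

1.0470

For Normal data with known variance σ², a Normal(μ₀, σ₀²) prior on μ is conjugate. Posterior precision = 1/σ₀² + n/σ²; posterior mean is the precision-weighted average of μ₀ and x̄.
σ₀² = 8.00² = 64, σ² = 4.09² = 16.7281; σ² + n·σ₀² = 16.7281 + 15·64 = 976.7281.
Posterior precision = 1/σ₀² + n/σ² = 1/64 + 15/16.7281 = (σ² + n·σ₀²)/(σ₀²σ²) = 976.7281/(64·16.7281); posterior variance σₙ² = σ₀²σ²/(σ² + n·σ₀²) = 64·16.7281/976.7281 = 1.096107.
Posterior SD = √σₙ² = √(64·16.7281/976.7281) = 1.0470.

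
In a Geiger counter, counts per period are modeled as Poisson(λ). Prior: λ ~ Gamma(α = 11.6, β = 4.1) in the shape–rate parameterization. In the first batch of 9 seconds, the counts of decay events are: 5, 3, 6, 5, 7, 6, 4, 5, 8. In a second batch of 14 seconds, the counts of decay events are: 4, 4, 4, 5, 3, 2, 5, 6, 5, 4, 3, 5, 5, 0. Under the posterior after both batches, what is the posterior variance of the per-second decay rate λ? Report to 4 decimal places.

With a Gamma(shape α, rate β) prior, the Poisson likelihood is conjugate: the posterior is Gamma(α + ΣXᵢ, β + n).
Batch 1: sum of counts S = 49 over n = 9 seconds.
After batch 1: Gamma(α+S, β+n) = Gamma(11.6+49, 4.1+9) = Gamma(60.6, 13.1).
Batch 2: sum of counts S = 55 over n = 14 seconds.
After batch 2: Gamma(α+S, β+n) = Gamma(60.6+55, 13.1+14) = Gamma(115.6, 27.1).
Var = α/β² = 115.6/27.1² = 0.1574.

0.1574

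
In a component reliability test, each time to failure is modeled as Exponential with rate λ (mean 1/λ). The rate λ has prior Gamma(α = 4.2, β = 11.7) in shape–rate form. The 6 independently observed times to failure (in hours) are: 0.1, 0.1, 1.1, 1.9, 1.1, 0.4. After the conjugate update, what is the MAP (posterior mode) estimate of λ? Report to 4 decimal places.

0.5610

With a Gamma(shape α, rate β) prior on the exponential rate λ, the posterior after n observations with total T = Σxᵢ is Gamma(α+n, β+T).
Sum of observations T = 4.7 hours; n = 6.
Posterior: Gamma(4.2+6, 11.7+4.7) = Gamma(10.2, 16.4).
Mode = (α−1)/β = 0.5610.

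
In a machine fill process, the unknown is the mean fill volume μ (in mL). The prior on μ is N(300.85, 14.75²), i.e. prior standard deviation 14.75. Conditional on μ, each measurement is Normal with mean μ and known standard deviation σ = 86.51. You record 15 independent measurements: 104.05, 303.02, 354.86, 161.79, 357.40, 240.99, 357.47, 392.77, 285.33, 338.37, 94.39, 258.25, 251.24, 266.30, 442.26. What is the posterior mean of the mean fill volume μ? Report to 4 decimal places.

For Normal data with known variance σ², a Normal(μ₀, σ₀²) prior on μ is conjugate. Posterior precision = 1/σ₀² + n/σ²; posterior mean is the precision-weighted average of μ₀ and x̄.
Σxᵢ = 104.05 + 303.02 + 354.86 + 161.79 + 357.40 + 240.99 + 357.47 + 392.77 + 285.33 + 338.37 + 94.39 + 258.25 + 251.24 + 266.30 + 442.26 = 4208.49, so n·x̄ = 4208.49.
σ₀² = 14.75² = 217.5625, σ² = 86.51² = 7483.9801; σ² + n·σ₀² = 7483.9801 + 15·217.5625 = 10747.4176.
Posterior mean = (μ₀/σ₀² + n·x̄/σ²)/(1/σ₀² + n/σ²) = (σ²·μ₀ + σ₀²·n·x̄)/(σ² + n·σ₀²) = (7483.9801·300.85 + 217.5625·4208.49)/10747.4176 = 3167165.01871/10747.4176 = 294.6908.

294.6908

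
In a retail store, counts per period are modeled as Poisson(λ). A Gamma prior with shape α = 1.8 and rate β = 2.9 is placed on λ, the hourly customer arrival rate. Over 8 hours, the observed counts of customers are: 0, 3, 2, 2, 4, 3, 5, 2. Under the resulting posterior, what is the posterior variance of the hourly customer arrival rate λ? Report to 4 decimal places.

0.1919

With a Gamma(shape α, rate β) prior, the Poisson likelihood is conjugate: the posterior is Gamma(α + ΣXᵢ, β + n).
Sum of counts S = 21 over n = 8 hours.
Posterior: Gamma(α+S, β+n) = Gamma(1.8+21, 2.9+8) = Gamma(22.8, 10.9).
Var = α/β² = 22.8/10.9² = 0.1919.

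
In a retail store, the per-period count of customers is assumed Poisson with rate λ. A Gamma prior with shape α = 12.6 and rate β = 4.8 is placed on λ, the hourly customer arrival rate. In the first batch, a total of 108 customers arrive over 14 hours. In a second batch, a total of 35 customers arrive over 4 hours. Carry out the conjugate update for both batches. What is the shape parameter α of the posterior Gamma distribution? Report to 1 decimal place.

155.6

With a Gamma(shape α, rate β) prior, the Poisson likelihood is conjugate: the posterior is Gamma(α + ΣXᵢ, β + n).
After batch 1: Gamma(α+S, β+n) = Gamma(12.6+108, 4.8+14) = Gamma(120.6, 18.8).
After batch 2: Gamma(α+S, β+n) = Gamma(120.6+35, 18.8+4) = Gamma(155.6, 22.8).
Posterior α = 155.6.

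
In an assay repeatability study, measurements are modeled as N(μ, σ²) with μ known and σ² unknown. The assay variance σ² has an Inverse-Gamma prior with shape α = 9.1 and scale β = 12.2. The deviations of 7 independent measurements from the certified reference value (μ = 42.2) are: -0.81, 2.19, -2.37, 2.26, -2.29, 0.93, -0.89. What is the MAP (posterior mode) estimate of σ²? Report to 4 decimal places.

1.7455

With known mean μ and an Inverse-Gamma(α, β) prior on σ², the Normal likelihood is conjugate: posterior is Inv-Gamma(α + n/2, β + Σ(xᵢ−μ)²/2).
Σ(xᵢ−μ)² = (-0.81)² + (2.19)² + (-2.37)² + (2.26)² + (-2.29)² + (0.93)² + (-0.89)² = 23.0778.
Posterior: Inv-Gamma(9.1 + 7/2, 12.2 + 23.0778/2) = Inv-Gamma(12.60, 23.73890).
Mode = β/(α+1) = 23.73890/13.60 = 1.7455.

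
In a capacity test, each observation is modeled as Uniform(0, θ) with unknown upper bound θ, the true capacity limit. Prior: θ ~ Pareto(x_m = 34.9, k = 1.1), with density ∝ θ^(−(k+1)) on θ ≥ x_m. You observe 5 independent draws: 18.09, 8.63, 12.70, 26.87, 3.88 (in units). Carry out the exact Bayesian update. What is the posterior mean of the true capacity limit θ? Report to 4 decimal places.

A Pareto(scale x_m, shape k) prior on the upper bound θ of Uniform(0, θ) is conjugate: posterior is Pareto(max(x_m, max xᵢ), k + n).
Sample maximum = 26.87; prior scale x_m = 34.9 → posterior scale = max = 34.90.
Posterior shape = 1.1 + 5 = 6.1.
E[θ|data] = k·x_m/(k−1) = 6.1·34.90/5.1 = 41.7431.

41.7431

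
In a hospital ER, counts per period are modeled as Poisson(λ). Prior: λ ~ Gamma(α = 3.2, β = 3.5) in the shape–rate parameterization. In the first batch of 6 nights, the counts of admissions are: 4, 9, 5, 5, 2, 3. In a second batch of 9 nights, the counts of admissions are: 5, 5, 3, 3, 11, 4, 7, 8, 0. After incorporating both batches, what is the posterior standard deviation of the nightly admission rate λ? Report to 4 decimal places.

0.4749

With a Gamma(shape α, rate β) prior, the Poisson likelihood is conjugate: the posterior is Gamma(α + ΣXᵢ, β + n).
Batch 1: sum of counts S = 28 over n = 6 nights.
After batch 1: Gamma(α+S, β+n) = Gamma(3.2+28, 3.5+6) = Gamma(31.2, 9.5).
Batch 2: sum of counts S = 46 over n = 9 nights.
After batch 2: Gamma(α+S, β+n) = Gamma(31.2+46, 9.5+9) = Gamma(77.2, 18.5).
SD = √α/β = √77.2/18.5 = 0.4749.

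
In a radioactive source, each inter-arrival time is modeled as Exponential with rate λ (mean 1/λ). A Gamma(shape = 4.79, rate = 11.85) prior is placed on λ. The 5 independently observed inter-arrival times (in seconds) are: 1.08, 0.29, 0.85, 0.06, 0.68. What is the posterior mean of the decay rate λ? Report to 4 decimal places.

0.6610

With a Gamma(shape α, rate β) prior on the exponential rate λ, the posterior after n observations with total T = Σxᵢ is Gamma(α+n, β+T).
Sum of observations T = 2.96 seconds; n = 5.
Posterior: Gamma(4.79+5, 11.85+2.96) = Gamma(9.79, 14.81).
Posterior mean of λ = α/β = 9.79/14.81 = 0.6610.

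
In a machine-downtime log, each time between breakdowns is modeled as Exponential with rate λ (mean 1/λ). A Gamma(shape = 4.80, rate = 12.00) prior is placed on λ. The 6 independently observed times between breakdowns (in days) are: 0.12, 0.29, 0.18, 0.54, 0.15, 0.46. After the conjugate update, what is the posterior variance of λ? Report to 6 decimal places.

0.057207

With a Gamma(shape α, rate β) prior on the exponential rate λ, the posterior after n observations with total T = Σxᵢ is Gamma(α+n, β+T).
Sum of observations T = 1.74 days; n = 6.
Posterior: Gamma(4.80+6, 12.00+1.74) = Gamma(10.80, 13.74).
Var = α/β² = 0.057207.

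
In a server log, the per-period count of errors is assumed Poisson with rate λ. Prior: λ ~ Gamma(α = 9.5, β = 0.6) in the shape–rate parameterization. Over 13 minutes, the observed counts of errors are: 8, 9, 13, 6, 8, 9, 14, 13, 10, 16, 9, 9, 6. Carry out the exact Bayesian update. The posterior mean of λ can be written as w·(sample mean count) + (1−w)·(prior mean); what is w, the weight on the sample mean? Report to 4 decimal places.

With a Gamma(shape α, rate β) prior, the Poisson likelihood is conjugate: the posterior is Gamma(α + ΣXᵢ, β + n).
Posterior mean = (α₀+S)/(β₀+n) = [n/(β₀+n)]·(S/n) + [β₀/(β₀+n)]·(α₀/β₀), so only n and β₀ enter the weight.
Weight on data w = n/(β₀+n) = 13/(0.6+13) = 13/13.6 = 0.9559.

0.9559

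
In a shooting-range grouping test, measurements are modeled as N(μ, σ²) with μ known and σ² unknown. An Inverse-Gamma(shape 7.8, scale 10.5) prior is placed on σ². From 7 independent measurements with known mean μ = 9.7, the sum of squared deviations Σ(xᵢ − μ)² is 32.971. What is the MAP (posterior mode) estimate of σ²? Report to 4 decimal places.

With known mean μ and an Inverse-Gamma(α, β) prior on σ², the Normal likelihood is conjugate: posterior is Inv-Gamma(α + n/2, β + Σ(xᵢ−μ)²/2).
Posterior: Inv-Gamma(7.8 + 7/2, 10.5 + 32.971/2) = Inv-Gamma(11.30, 26.9855).
Mode = β/(α+1) = 26.9855/12.30 = 2.1939.

2.1939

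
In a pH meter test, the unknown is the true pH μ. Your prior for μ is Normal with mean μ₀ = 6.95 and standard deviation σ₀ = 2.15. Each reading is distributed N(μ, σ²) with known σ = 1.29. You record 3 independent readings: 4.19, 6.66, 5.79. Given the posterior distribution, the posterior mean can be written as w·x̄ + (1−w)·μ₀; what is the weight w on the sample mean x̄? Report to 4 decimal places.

0.8929

For Normal data with known variance σ², a Normal(μ₀, σ₀²) prior on μ is conjugate. Posterior precision = 1/σ₀² + n/σ²; posterior mean is the precision-weighted average of μ₀ and x̄.
σ₀² = 2.15² = 4.6225, σ² = 1.29² = 1.6641. Prior precision 1/σ₀² = 1/4.6225; data precision n/σ² = 3/1.6641.
w = (n/σ²)/(1/σ₀² + n/σ²) = n·σ₀²/(σ² + n·σ₀²) = 3·4.6225/(1.6641 + 3·4.6225) = 13.8675/15.5316 = 0.8929.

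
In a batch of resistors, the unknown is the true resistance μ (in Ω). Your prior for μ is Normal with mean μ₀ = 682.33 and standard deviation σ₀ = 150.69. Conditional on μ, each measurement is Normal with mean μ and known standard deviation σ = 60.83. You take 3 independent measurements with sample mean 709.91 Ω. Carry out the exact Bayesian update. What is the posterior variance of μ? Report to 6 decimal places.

For Normal data with known variance σ², a Normal(μ₀, σ₀²) prior on μ is conjugate. Posterior precision = 1/σ₀² + n/σ²; posterior mean is the precision-weighted average of μ₀ and x̄.
σ₀² = 150.69² = 22707.4761, σ² = 60.83² = 3700.2889; σ² + n·σ₀² = 3700.2889 + 3·22707.4761 = 71822.7172.
Posterior precision = 1/σ₀² + n/σ² = 1/22707.4761 + 3/3700.2889 = (σ² + n·σ₀²)/(σ₀²σ²) = 71822.7172/(22707.4761·3700.2889); posterior variance σₙ² = σ₀²σ²/(σ² + n·σ₀²) = 22707.4761·3700.2889/71822.7172 = 1169.883639.

1169.883639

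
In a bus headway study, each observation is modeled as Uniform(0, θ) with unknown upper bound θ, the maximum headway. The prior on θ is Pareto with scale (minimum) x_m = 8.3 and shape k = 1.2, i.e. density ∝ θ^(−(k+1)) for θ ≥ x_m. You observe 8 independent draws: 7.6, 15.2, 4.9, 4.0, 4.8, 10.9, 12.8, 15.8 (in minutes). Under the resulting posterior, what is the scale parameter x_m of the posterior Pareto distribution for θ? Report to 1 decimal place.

15.8

A Pareto(scale x_m, shape k) prior on the upper bound θ of Uniform(0, θ) is conjugate: posterior is Pareto(max(x_m, max xᵢ), k + n).
Sample maximum = 15.8; prior scale x_m = 8.3 → posterior scale = max = 15.8.
Posterior shape = 1.2 + 8 = 9.2.
Posterior scale x_m = 15.8.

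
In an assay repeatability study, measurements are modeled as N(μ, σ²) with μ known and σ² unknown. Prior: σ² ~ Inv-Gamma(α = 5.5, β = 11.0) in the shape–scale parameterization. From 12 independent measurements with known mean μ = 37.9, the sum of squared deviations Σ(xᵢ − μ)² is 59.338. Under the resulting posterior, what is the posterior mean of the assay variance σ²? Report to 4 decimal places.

3.8732

With known mean μ and an Inverse-Gamma(α, β) prior on σ², the Normal likelihood is conjugate: posterior is Inv-Gamma(α + n/2, β + Σ(xᵢ−μ)²/2).
Posterior: Inv-Gamma(5.5 + 12/2, 11.0 + 59.338/2) = Inv-Gamma(11.50, 40.6690).
E[σ²|data] = β/(α−1) = 40.6690/10.50 = 3.8732.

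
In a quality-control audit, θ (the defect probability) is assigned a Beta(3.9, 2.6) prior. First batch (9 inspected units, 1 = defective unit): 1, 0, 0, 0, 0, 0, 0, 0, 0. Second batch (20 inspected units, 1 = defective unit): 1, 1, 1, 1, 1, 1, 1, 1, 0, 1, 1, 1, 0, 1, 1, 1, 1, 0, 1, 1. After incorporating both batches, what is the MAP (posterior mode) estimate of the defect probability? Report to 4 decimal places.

0.6239

The Beta prior is conjugate to a Binomial/Bernoulli likelihood; the update adds successes to α and failures to β.
After batch 1: Beta(3.9+1, 2.6+8) = Beta(4.9, 10.6).
After batch 2: Beta(4.9+17, 10.6+3) = Beta(21.9, 13.6).
Mode of Beta(a,b) for a,b>1 is (a−1)/(a+b−2) = 20.9/33.5 = 0.6239.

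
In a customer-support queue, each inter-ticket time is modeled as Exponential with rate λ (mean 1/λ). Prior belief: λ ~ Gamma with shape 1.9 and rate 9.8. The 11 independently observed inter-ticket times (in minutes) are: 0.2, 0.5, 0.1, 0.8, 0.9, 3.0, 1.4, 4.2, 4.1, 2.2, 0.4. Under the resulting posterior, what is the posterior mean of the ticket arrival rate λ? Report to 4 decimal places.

0.4674

With a Gamma(shape α, rate β) prior on the exponential rate λ, the posterior after n observations with total T = Σxᵢ is Gamma(α+n, β+T).
Sum of observations T = 17.8 minutes; n = 11.
Posterior: Gamma(1.9+11, 9.8+17.8) = Gamma(12.9, 27.6).
Posterior mean of λ = α/β = 12.9/27.6 = 0.4674.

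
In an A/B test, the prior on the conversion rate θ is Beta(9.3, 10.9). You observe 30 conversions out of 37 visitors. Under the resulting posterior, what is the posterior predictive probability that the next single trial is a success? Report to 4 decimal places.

The Beta prior is conjugate to a Binomial/Bernoulli likelihood; the update adds successes to α and failures to β.
Posterior: Beta(α+k, β+n−k) = Beta(9.3+30, 10.9+7) = Beta(39.3, 17.9).
For a single future Bernoulli trial, P(success | data) = α/(α+β) = 0.6871.

0.6871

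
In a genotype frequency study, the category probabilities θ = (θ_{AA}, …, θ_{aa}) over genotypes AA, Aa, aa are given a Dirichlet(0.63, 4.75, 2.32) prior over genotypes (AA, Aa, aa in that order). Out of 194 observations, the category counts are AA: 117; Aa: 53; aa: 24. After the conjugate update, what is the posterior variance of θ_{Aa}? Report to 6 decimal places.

0.001008

The Dirichlet prior is conjugate to the Multinomial likelihood: each posterior αⱼ = prior αⱼ + observed count nⱼ.
Posterior concentration: (117.63, 57.75, 26.32), total = 201.70.
Var[θ_j] = α_j(Σα−α_j)/((Σα)²(Σα+1)) = 57.75·143.95/(201.70²·202.70) = 0.001008.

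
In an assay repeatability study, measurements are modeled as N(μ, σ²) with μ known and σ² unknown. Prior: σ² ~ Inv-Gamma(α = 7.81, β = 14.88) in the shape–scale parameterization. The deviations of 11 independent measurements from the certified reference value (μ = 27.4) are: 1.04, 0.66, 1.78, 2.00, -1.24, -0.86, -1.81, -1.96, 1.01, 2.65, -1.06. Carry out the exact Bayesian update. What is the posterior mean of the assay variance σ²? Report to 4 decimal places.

With known mean μ and an Inverse-Gamma(α, β) prior on σ², the Normal likelihood is conjugate: posterior is Inv-Gamma(α + n/2, β + Σ(xᵢ−μ)²/2).
Σ(xᵢ−μ)² = (1.04)² + (0.66)² + (1.78)² + (2.00)² + (-1.24)² + (-0.86)² + (-1.81)² + (-1.96)² + (1.01)² + (2.65)² + (-1.06)² = 27.2467.
Posterior: Inv-Gamma(7.81 + 11/2, 14.88 + 27.2467/2) = Inv-Gamma(13.31, 28.50335).
E[σ²|data] = β/(α−1) = 28.50335/12.31 = 2.3155.

2.3155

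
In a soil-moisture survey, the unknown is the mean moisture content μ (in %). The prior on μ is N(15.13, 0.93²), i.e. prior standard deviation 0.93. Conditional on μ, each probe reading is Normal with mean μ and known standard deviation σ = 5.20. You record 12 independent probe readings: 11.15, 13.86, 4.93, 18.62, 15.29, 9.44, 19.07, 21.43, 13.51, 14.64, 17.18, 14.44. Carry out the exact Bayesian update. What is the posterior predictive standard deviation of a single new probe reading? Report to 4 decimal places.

For Normal data with known variance σ², a Normal(μ₀, σ₀²) prior on μ is conjugate. Posterior precision = 1/σ₀² + n/σ²; posterior mean is the precision-weighted average of μ₀ and x̄.
σ₀² = 0.93² = 0.8649, σ² = 5.20² = 27.04; σ² + n·σ₀² = 27.04 + 12·0.8649 = 37.4188.
Posterior precision = 1/σ₀² + n/σ² = 1/0.8649 + 12/27.04 = (σ² + n·σ₀²)/(σ₀²σ²) = 37.4188/(0.8649·27.04); posterior variance σₙ² = σ₀²σ²/(σ² + n·σ₀²) = 0.8649·27.04/37.4188 = 0.625004.
Predictive variance for one new observation = σₙ² + σ² = 0.8649·27.04/37.4188 + 27.04 = σ²·(σ₀² + 37.4188)/37.4188 = 27.04·38.2837/37.4188 = 27.665004; SD = √(27.04·38.2837/37.4188) = 5.2598.

5.2598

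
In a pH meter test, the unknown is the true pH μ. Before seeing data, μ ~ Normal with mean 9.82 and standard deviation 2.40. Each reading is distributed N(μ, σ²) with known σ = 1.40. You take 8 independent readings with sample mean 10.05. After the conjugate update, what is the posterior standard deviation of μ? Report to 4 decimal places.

0.4848

For Normal data with known variance σ², a Normal(μ₀, σ₀²) prior on μ is conjugate. Posterior precision = 1/σ₀² + n/σ²; posterior mean is the precision-weighted average of μ₀ and x̄.
σ₀² = 2.40² = 5.76, σ² = 1.40² = 1.96; σ² + n·σ₀² = 1.96 + 8·5.76 = 48.04.
Posterior precision = 1/σ₀² + n/σ² = 1/5.76 + 8/1.96 = (σ² + n·σ₀²)/(σ₀²σ²) = 48.04/(5.76·1.96); posterior variance σₙ² = σ₀²σ²/(σ² + n·σ₀²) = 5.76·1.96/48.04 = 0.235004.
Posterior SD = √σₙ² = √(5.76·1.96/48.04) = 0.4848.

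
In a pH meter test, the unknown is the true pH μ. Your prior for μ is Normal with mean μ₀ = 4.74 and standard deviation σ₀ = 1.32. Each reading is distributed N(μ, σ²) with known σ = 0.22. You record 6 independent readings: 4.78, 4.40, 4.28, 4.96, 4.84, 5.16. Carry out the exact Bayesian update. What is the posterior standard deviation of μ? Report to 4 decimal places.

For Normal data with known variance σ², a Normal(μ₀, σ₀²) prior on μ is conjugate. Posterior precision = 1/σ₀² + n/σ²; posterior mean is the precision-weighted average of μ₀ and x̄.
σ₀² = 1.32² = 1.7424, σ² = 0.22² = 0.0484; σ² + n·σ₀² = 0.0484 + 6·1.7424 = 10.5028.
Posterior precision = 1/σ₀² + n/σ² = 1/1.7424 + 6/0.0484 = (σ² + n·σ₀²)/(σ₀²σ²) = 10.5028/(1.7424·0.0484); posterior variance σₙ² = σ₀²σ²/(σ² + n·σ₀²) = 1.7424·0.0484/10.5028 = 0.008029.
Posterior SD = √σₙ² = √(1.7424·0.0484/10.5028) = 0.0896.

0.0896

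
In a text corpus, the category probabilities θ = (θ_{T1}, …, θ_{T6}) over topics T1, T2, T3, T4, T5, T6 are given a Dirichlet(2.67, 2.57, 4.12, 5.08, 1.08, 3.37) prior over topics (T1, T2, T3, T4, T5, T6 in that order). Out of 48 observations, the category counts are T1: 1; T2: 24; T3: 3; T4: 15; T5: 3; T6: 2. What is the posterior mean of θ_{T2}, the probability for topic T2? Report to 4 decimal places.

0.3972

The Dirichlet prior is conjugate to the Multinomial likelihood: each posterior αⱼ = prior αⱼ + observed count nⱼ.
Posterior concentration: (3.67, 26.57, 7.12, 20.08, 4.08, 5.37), total = 66.89.
E[θ_{T2}|data] = α_{T2}/Σα = 26.57/66.89 = 0.3972.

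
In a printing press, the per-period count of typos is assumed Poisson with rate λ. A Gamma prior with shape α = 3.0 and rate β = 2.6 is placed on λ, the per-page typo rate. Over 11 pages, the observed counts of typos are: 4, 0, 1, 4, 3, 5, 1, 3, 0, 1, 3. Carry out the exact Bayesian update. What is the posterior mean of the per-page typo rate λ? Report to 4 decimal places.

With a Gamma(shape α, rate β) prior, the Poisson likelihood is conjugate: the posterior is Gamma(α + ΣXᵢ, β + n).
Sum of counts S = 25 over n = 11 pages.
Posterior: Gamma(α+S, β+n) = Gamma(3.0+25, 2.6+11) = Gamma(28.0, 13.6).
Posterior mean = α/β = 28.0/13.6 = 2.0588.

2.0588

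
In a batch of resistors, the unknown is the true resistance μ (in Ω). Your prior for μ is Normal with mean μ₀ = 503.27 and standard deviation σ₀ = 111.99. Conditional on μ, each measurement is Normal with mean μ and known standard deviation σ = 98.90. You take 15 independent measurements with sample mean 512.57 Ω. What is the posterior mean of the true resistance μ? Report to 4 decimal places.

For Normal data with known variance σ², a Normal(μ₀, σ₀²) prior on μ is conjugate. Posterior precision = 1/σ₀² + n/σ²; posterior mean is the precision-weighted average of μ₀ and x̄.
n·x̄ = 15·512.57 = 7688.55.
σ₀² = 111.99² = 12541.7601, σ² = 98.90² = 9781.21; σ² + n·σ₀² = 9781.21 + 15·12541.7601 = 197907.6115.
Posterior mean = (μ₀/σ₀² + n·x̄/σ²)/(1/σ₀² + n/σ²) = (σ²·μ₀ + σ₀²·n·x̄)/(σ² + n·σ₀²) = (9781.21·503.27 + 12541.7601·7688.55)/197907.6115 = 101350539.173555/197907.6115 = 512.1104.

512.1104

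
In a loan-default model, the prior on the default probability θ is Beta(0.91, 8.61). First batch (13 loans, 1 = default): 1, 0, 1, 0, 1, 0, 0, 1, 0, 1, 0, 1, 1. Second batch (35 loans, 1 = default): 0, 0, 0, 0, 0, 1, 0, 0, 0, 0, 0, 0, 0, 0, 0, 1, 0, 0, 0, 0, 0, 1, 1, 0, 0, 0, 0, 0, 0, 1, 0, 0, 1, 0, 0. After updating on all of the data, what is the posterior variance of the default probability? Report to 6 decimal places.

The Beta prior is conjugate to a Binomial/Bernoulli likelihood; the update adds successes to α and failures to β.
After batch 1: Beta(0.91+7, 8.61+6) = Beta(7.91, 14.61).
After batch 2: Beta(7.91+6, 14.61+29) = Beta(13.91, 43.61).
Var = αβ/((α+β)²(α+β+1)) = 13.91·43.61/(57.52²·58.52) = 0.003133.

0.003133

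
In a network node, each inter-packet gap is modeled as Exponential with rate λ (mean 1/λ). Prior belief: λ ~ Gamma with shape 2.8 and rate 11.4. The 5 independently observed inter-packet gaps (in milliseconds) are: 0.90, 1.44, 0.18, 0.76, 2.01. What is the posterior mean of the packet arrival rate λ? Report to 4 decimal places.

0.4673

With a Gamma(shape α, rate β) prior on the exponential rate λ, the posterior after n observations with total T = Σxᵢ is Gamma(α+n, β+T).
Sum of observations T = 5.29 milliseconds; n = 5.
Posterior: Gamma(2.8+5, 11.4+5.29) = Gamma(7.8, 16.69).
Posterior mean of λ = α/β = 7.8/16.69 = 0.4673.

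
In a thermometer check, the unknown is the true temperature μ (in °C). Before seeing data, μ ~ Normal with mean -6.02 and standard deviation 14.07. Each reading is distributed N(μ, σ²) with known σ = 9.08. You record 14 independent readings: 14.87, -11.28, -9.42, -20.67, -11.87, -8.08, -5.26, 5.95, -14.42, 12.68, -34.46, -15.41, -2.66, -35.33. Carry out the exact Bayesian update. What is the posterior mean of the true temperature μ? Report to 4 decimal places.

For Normal data with known variance σ², a Normal(μ₀, σ₀²) prior on μ is conjugate. Posterior precision = 1/σ₀² + n/σ²; posterior mean is the precision-weighted average of μ₀ and x̄.
Σxᵢ = 14.87 + (-11.28) + (-9.42) + (-20.67) + (-11.87) + (-8.08) + (-5.26) + 5.95 + (-14.42) + 12.68 + (-34.46) + (-15.41) + (-2.66) + (-35.33) = -135.36, so n·x̄ = -135.36.
σ₀² = 14.07² = 197.9649, σ² = 9.08² = 82.4464; σ² + n·σ₀² = 82.4464 + 14·197.9649 = 2853.955.
Posterior mean = (μ₀/σ₀² + n·x̄/σ²)/(1/σ₀² + n/σ²) = (σ²·μ₀ + σ₀²·n·x̄)/(σ² + n·σ₀²) = (82.4464·(-6.02) + 197.9649·(-135.36))/2853.955 = -27292.856192/2853.955 = -9.5632.

-9.5632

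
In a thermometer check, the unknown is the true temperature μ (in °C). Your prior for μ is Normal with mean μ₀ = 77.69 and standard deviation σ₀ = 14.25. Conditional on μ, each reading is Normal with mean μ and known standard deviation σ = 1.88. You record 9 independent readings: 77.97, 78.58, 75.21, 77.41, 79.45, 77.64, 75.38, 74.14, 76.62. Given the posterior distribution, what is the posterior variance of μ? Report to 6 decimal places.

For Normal data with known variance σ², a Normal(μ₀, σ₀²) prior on μ is conjugate. Posterior precision = 1/σ₀² + n/σ²; posterior mean is the precision-weighted average of μ₀ and x̄.
σ₀² = 14.25² = 203.0625, σ² = 1.88² = 3.5344; σ² + n·σ₀² = 3.5344 + 9·203.0625 = 1831.0969.
Posterior precision = 1/σ₀² + n/σ² = 1/203.0625 + 9/3.5344 = (σ² + n·σ₀²)/(σ₀²σ²) = 1831.0969/(203.0625·3.5344); posterior variance σₙ² = σ₀²σ²/(σ² + n·σ₀²) = 203.0625·3.5344/1831.0969 = 0.391953.

0.391953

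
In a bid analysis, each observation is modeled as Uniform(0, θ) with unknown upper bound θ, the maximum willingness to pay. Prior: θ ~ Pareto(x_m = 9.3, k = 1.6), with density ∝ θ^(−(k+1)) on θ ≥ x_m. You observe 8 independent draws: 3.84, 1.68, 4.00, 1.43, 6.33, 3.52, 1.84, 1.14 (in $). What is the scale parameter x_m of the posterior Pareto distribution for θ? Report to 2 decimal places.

A Pareto(scale x_m, shape k) prior on the upper bound θ of Uniform(0, θ) is conjugate: posterior is Pareto(max(x_m, max xᵢ), k + n).
Sample maximum = 6.33; prior scale x_m = 9.3 → posterior scale = max = 9.30.
Posterior shape = 1.6 + 8 = 9.6.
Posterior scale x_m = 9.30.

9.30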